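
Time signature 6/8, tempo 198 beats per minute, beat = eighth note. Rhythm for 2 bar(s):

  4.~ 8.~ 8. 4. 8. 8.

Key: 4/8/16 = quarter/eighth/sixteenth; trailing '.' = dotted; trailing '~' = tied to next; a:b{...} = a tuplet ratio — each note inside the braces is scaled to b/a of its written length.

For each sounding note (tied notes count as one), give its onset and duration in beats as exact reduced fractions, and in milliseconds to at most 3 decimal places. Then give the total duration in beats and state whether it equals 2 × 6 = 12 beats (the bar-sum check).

1) 0.0ms=0b +1818.182ms=6b
2) 1818.182ms=6b +909.091ms=3b
3) 2727.273ms=9b +454.545ms=3/2b
4) 3181.818ms=21/2b +454.545ms=3/2b
Σ=12b of 12 (198bpm 6/8) — PASS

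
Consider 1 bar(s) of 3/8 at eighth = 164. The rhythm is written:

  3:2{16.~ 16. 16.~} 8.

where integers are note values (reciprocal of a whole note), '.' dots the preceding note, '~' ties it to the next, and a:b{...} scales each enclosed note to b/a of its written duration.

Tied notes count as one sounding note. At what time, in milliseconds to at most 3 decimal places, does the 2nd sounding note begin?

1. 0.0ms @ 0 + 365.854ms (1)
2. 365.854ms @ 1 + 731.707ms (2)

note 2 onset = 1b = 365.854ms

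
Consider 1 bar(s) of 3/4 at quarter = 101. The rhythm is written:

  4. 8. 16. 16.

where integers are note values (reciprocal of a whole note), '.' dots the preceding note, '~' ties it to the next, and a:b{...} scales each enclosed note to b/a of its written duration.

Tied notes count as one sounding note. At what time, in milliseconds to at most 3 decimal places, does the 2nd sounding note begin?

note 2 onset = 3/2b = 891.089ms

1. 0.0ms @ 0 + 891.089ms (3/2)
2. 891.089ms @ 3/2 + 445.545ms (3/4)
3. 1336.634ms @ 9/4 + 222.772ms (3/8)
4. 1559.406ms @ 21/8 + 222.772ms (3/8)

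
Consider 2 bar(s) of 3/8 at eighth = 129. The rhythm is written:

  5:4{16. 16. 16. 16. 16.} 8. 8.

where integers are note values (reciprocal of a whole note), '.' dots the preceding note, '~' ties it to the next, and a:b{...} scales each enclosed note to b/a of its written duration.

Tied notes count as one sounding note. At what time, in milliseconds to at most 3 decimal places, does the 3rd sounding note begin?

1. 0.0ms @ 0 + 279.07ms (3/5)
2. 279.07ms @ 3/5 + 279.07ms (3/5)
3. 558.14ms @ 6/5 + 279.07ms (3/5)
4. 837.209ms @ 9/5 + 279.07ms (3/5)
5. 1116.279ms @ 12/5 + 279.07ms (3/5)
6. 1395.349ms @ 3 + 697.674ms (3/2)
7. 2093.023ms @ 9/2 + 697.674ms (3/2)

note 3 onset = 6/5b = 558.14ms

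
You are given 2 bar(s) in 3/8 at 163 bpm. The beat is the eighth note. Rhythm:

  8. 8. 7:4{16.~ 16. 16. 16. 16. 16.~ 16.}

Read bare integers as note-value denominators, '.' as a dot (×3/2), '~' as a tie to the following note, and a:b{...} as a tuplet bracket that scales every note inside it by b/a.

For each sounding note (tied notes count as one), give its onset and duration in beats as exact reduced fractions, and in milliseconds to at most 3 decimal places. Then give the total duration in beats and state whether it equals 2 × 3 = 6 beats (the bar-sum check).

1) 0.0ms=0b +552.147ms=3/2b
2) 552.147ms=3/2b +552.147ms=3/2b
3) 1104.294ms=3b +315.513ms=6/7b
4) 1419.807ms=27/7b +157.756ms=3/7b
5) 1577.564ms=30/7b +157.756ms=3/7b
6) 1735.32ms=33/7b +157.756ms=3/7b
7) 1893.076ms=36/7b +315.513ms=6/7b
Σ=6b of 6 (163bpm 3/8) — PASS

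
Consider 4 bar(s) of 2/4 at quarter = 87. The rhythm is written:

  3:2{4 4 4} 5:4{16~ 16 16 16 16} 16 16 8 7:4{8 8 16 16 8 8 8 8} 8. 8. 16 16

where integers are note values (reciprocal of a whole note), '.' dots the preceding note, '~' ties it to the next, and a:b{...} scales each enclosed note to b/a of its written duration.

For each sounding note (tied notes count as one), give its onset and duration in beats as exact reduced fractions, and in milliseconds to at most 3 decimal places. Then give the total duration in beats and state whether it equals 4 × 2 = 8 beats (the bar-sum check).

1) 0.0ms=0b +459.77ms=2/3b
2) 459.77ms=2/3b +459.77ms=2/3b
3) 919.54ms=4/3b +459.77ms=2/3b
4) 1379.31ms=2b +275.862ms=2/5b
5) 1655.172ms=12/5b +137.931ms=1/5b
6) 1793.103ms=13/5b +137.931ms=1/5b
7) 1931.034ms=14/5b +137.931ms=1/5b
8) 2068.966ms=3b +172.414ms=1/4b
9) 2241.379ms=13/4b +172.414ms=1/4b
10) 2413.793ms=7/2b +344.828ms=1/2b
11) 2758.621ms=4b +197.044ms=2/7b
12) 2955.665ms=30/7b +197.044ms=2/7b
13) 3152.709ms=32/7b +98.522ms=1/7b
14) 3251.232ms=33/7b +98.522ms=1/7b
15) 3349.754ms=34/7b +197.044ms=2/7b
16) 3546.798ms=36/7b +197.044ms=2/7b
17) 3743.842ms=38/7b +197.044ms=2/7b
18) 3940.887ms=40/7b +197.044ms=2/7b
19) 4137.931ms=6b +517.241ms=3/4b
20) 4655.172ms=27/4b +517.241ms=3/4b
21) 5172.414ms=15/2b +172.414ms=1/4b
22) 5344.828ms=31/4b +172.414ms=1/4b
Σ=8b of 8 (87bpm 2/4) — PASS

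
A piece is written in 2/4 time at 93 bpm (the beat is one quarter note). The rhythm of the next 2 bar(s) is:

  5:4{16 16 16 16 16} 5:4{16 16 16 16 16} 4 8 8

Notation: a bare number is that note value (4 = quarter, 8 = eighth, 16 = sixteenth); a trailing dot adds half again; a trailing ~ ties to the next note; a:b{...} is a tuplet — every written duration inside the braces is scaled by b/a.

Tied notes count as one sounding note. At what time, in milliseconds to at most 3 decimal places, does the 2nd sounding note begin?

note 2 onset = 1/5b = 129.032ms

1. 0.0ms @ 0 + 129.032ms (1/5)
2. 129.032ms @ 1/5 + 129.032ms (1/5)
3. 258.065ms @ 2/5 + 129.032ms (1/5)
4. 387.097ms @ 3/5 + 129.032ms (1/5)
5. 516.129ms @ 4/5 + 129.032ms (1/5)
6. 645.161ms @ 1 + 129.032ms (1/5)
7. 774.194ms @ 6/5 + 129.032ms (1/5)
8. 903.226ms @ 7/5 + 129.032ms (1/5)
9. 1032.258ms @ 8/5 + 129.032ms (1/5)
10. 1161.29ms @ 9/5 + 129.032ms (1/5)
11. 1290.323ms @ 2 + 645.161ms (1)
12. 1935.484ms @ 3 + 322.581ms (1/2)
13. 2258.065ms @ 7/2 + 322.581ms (1/2)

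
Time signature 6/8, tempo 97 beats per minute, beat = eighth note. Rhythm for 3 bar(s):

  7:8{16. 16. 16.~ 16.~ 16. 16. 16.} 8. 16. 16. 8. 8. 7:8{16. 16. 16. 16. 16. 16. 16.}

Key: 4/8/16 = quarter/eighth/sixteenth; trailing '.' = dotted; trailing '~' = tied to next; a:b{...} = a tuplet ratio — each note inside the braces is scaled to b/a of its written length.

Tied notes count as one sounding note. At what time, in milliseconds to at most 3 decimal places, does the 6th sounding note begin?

note 6 onset = 6b = 3711.34ms

1. 0.0ms @ 0 + 530.191ms (6/7)
2. 530.191ms @ 6/7 + 530.191ms (6/7)
3. 1060.383ms @ 12/7 + 1590.574ms (18/7)
4. 2650.957ms @ 30/7 + 530.191ms (6/7)
5. 3181.149ms @ 36/7 + 530.191ms (6/7)
6. 3711.34ms @ 6 + 927.835ms (3/2)
7. 4639.175ms @ 15/2 + 463.918ms (3/4)
8. 5103.093ms @ 33/4 + 463.918ms (3/4)
9. 5567.01ms @ 9 + 927.835ms (3/2)
10. 6494.845ms @ 21/2 + 927.835ms (3/2)
11. 7422.68ms @ 12 + 530.191ms (6/7)
12. 7952.872ms @ 90/7 + 530.191ms (6/7)
13. 8483.063ms @ 96/7 + 530.191ms (6/7)
14. 9013.255ms @ 102/7 + 530.191ms (6/7)
15. 9543.446ms @ 108/7 + 530.191ms (6/7)
16. 10073.638ms @ 114/7 + 530.191ms (6/7)
17. 10603.829ms @ 120/7 + 530.191ms (6/7)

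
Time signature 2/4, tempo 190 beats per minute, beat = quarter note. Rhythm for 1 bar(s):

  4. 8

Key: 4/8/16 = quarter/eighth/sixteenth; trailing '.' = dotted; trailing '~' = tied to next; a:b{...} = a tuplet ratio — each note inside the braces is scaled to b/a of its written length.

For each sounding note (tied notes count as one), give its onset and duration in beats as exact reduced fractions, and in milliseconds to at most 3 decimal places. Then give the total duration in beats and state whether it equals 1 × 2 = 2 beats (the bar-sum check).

1) 0.0ms=0b +473.684ms=3/2b
2) 473.684ms=3/2b +157.895ms=1/2b
Σ=2b of 2 (190bpm 2/4) — PASS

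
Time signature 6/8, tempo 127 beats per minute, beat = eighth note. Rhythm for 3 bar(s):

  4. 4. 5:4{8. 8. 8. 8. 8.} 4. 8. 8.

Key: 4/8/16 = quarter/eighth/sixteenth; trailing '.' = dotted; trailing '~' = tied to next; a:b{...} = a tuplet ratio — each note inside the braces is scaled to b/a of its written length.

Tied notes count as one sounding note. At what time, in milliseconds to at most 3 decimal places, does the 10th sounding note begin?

1. 0.0ms @ 0 + 1417.323ms (3)
2. 1417.323ms @ 3 + 1417.323ms (3)
3. 2834.646ms @ 6 + 566.929ms (6/5)
4. 3401.575ms @ 36/5 + 566.929ms (6/5)
5. 3968.504ms @ 42/5 + 566.929ms (6/5)
6. 4535.433ms @ 48/5 + 566.929ms (6/5)
7. 5102.362ms @ 54/5 + 566.929ms (6/5)
8. 5669.291ms @ 12 + 1417.323ms (3)
9. 7086.614ms @ 15 + 708.661ms (3/2)
10. 7795.276ms @ 33/2 + 708.661ms (3/2)

note 10 onset = 33/2b = 7795.276ms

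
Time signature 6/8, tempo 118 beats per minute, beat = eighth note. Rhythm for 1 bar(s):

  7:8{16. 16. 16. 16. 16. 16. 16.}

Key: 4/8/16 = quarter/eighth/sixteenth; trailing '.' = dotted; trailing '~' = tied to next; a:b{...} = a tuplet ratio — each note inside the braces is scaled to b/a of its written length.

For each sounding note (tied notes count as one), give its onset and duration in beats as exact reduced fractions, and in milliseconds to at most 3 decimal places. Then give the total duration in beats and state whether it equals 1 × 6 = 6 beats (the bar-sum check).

1) 0.0ms=0b +435.835ms=6/7b
2) 435.835ms=6/7b +435.835ms=6/7b
3) 871.671ms=12/7b +435.835ms=6/7b
4) 1307.506ms=18/7b +435.835ms=6/7b
5) 1743.341ms=24/7b +435.835ms=6/7b
6) 2179.177ms=30/7b +435.835ms=6/7b
7) 2615.012ms=36/7b +435.835ms=6/7b
Σ=6b of 6 (118bpm 6/8) — PASS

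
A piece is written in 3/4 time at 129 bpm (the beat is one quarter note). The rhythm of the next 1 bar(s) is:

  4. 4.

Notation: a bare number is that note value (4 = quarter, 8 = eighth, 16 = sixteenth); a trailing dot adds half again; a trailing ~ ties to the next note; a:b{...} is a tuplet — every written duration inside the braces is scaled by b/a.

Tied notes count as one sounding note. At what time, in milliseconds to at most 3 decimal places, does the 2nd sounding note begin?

1. 0.0ms @ 0 + 697.674ms (3/2)
2. 697.674ms @ 3/2 + 697.674ms (3/2)

note 2 onset = 3/2b = 697.674ms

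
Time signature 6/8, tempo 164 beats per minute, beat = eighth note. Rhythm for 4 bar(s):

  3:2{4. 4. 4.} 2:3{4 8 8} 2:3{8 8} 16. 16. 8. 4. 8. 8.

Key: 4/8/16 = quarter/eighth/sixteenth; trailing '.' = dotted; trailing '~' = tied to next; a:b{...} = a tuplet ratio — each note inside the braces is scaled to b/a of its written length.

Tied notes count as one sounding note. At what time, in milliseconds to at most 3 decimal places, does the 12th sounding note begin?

1. 0.0ms @ 0 + 731.707ms (2)
2. 731.707ms @ 2 + 731.707ms (2)
3. 1463.415ms @ 4 + 731.707ms (2)
4. 2195.122ms @ 6 + 1097.561ms (3)
5. 3292.683ms @ 9 + 548.78ms (3/2)
6. 3841.463ms @ 21/2 + 548.78ms (3/2)
7. 4390.244ms @ 12 + 548.78ms (3/2)
8. 4939.024ms @ 27/2 + 548.78ms (3/2)
9. 5487.805ms @ 15 + 274.39ms (3/4)
10. 5762.195ms @ 63/4 + 274.39ms (3/4)
11. 6036.585ms @ 33/2 + 548.78ms (3/2)
12. 6585.366ms @ 18 + 1097.561ms (3)
13. 7682.927ms @ 21 + 548.78ms (3/2)
14. 8231.707ms @ 45/2 + 548.78ms (3/2)

note 12 onset = 18b = 6585.366ms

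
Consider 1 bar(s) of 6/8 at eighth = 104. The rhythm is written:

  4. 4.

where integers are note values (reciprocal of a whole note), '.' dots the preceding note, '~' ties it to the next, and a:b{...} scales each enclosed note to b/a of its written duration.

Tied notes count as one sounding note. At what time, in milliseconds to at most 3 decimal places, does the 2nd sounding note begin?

1. 0.0ms @ 0 + 1730.769ms (3)
2. 1730.769ms @ 3 + 1730.769ms (3)

note 2 onset = 3b = 1730.769ms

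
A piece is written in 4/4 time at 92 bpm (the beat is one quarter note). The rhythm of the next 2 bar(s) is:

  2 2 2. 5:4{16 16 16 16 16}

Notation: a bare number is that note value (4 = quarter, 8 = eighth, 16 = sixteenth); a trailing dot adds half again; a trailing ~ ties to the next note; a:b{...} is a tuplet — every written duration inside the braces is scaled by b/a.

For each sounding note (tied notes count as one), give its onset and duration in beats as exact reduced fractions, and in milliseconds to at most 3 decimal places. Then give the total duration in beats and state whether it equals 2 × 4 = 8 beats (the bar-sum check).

1) 0.0ms=0b +1304.348ms=2b
2) 1304.348ms=2b +1304.348ms=2b
3) 2608.696ms=4b +1956.522ms=3b
4) 4565.217ms=7b +130.435ms=1/5b
5) 4695.652ms=36/5b +130.435ms=1/5b
6) 4826.087ms=37/5b +130.435ms=1/5b
7) 4956.522ms=38/5b +130.435ms=1/5b
8) 5086.957ms=39/5b +130.435ms=1/5b
Σ=8b of 8 (92bpm 4/4) — PASS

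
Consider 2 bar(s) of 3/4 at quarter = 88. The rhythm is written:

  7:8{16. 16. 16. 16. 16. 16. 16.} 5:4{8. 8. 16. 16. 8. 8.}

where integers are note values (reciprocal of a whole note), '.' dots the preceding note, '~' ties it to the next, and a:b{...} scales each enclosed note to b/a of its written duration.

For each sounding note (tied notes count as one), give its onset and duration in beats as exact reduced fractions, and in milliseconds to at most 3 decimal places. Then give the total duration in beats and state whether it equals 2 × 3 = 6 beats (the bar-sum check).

1) 0.0ms=0b +292.208ms=3/7b
2) 292.208ms=3/7b +292.208ms=3/7b
3) 584.416ms=6/7b +292.208ms=3/7b
4) 876.623ms=9/7b +292.208ms=3/7b
5) 1168.831ms=12/7b +292.208ms=3/7b
6) 1461.039ms=15/7b +292.208ms=3/7b
7) 1753.247ms=18/7b +292.208ms=3/7b
8) 2045.455ms=3b +409.091ms=3/5b
9) 2454.545ms=18/5b +409.091ms=3/5b
10) 2863.636ms=21/5b +204.545ms=3/10b
11) 3068.182ms=9/2b +204.545ms=3/10b
12) 3272.727ms=24/5b +409.091ms=3/5b
13) 3681.818ms=27/5b +409.091ms=3/5b
Σ=6b of 6 (88bpm 3/4) — PASS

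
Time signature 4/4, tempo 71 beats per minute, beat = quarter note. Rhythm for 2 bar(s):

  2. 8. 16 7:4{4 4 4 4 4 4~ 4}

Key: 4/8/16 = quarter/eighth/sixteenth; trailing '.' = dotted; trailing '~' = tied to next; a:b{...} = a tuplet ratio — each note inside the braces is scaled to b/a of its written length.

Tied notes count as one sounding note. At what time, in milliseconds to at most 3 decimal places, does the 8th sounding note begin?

1. 0.0ms @ 0 + 2535.211ms (3)
2. 2535.211ms @ 3 + 633.803ms (3/4)
3. 3169.014ms @ 15/4 + 211.268ms (1/4)
4. 3380.282ms @ 4 + 482.897ms (4/7)
5. 3863.179ms @ 32/7 + 482.897ms (4/7)
6. 4346.076ms @ 36/7 + 482.897ms (4/7)
7. 4828.974ms @ 40/7 + 482.897ms (4/7)
8. 5311.871ms @ 44/7 + 482.897ms (4/7)
9. 5794.769ms @ 48/7 + 965.795ms (8/7)

note 8 onset = 44/7b = 5311.871ms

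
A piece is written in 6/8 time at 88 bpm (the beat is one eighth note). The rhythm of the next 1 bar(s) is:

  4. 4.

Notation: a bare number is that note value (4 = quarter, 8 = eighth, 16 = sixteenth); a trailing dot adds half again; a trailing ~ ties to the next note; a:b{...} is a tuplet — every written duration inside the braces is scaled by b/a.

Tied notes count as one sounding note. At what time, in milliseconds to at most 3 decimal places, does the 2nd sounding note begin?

1. 0.0ms @ 0 + 2045.455ms (3)
2. 2045.455ms @ 3 + 2045.455ms (3)

note 2 onset = 3b = 2045.455ms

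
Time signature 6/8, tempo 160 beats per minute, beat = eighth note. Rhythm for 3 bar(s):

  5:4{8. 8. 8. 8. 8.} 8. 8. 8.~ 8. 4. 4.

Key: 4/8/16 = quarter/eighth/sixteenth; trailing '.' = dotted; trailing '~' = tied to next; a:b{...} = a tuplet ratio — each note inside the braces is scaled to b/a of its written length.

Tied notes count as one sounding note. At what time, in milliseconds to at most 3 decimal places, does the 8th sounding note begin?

1. 0.0ms @ 0 + 450.0ms (6/5)
2. 450.0ms @ 6/5 + 450.0ms (6/5)
3. 900.0ms @ 12/5 + 450.0ms (6/5)
4. 1350.0ms @ 18/5 + 450.0ms (6/5)
5. 1800.0ms @ 24/5 + 450.0ms (6/5)
6. 2250.0ms @ 6 + 562.5ms (3/2)
7. 2812.5ms @ 15/2 + 562.5ms (3/2)
8. 3375.0ms @ 9 + 1125.0ms (3)
9. 4500.0ms @ 12 + 1125.0ms (3)
10. 5625.0ms @ 15 + 1125.0ms (3)

note 8 onset = 9b = 3375.0ms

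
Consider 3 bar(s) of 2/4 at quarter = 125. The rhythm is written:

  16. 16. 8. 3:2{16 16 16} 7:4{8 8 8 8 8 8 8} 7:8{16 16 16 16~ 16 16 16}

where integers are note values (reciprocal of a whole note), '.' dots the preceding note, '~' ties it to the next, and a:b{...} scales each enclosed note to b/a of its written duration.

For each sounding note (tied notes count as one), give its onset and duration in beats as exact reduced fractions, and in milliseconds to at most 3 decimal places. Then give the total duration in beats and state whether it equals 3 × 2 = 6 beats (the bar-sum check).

1) 0.0ms=0b +180.0ms=3/8b
2) 180.0ms=3/8b +180.0ms=3/8b
3) 360.0ms=3/4b +360.0ms=3/4b
4) 720.0ms=3/2b +80.0ms=1/6b
5) 800.0ms=5/3b +80.0ms=1/6b
6) 880.0ms=11/6b +80.0ms=1/6b
7) 960.0ms=2b +137.143ms=2/7b
8) 1097.143ms=16/7b +137.143ms=2/7b
9) 1234.286ms=18/7b +137.143ms=2/7b
10) 1371.429ms=20/7b +137.143ms=2/7b
11) 1508.571ms=22/7b +137.143ms=2/7b
12) 1645.714ms=24/7b +137.143ms=2/7b
13) 1782.857ms=26/7b +137.143ms=2/7b
14) 1920.0ms=4b +137.143ms=2/7b
15) 2057.143ms=30/7b +137.143ms=2/7b
16) 2194.286ms=32/7b +137.143ms=2/7b
17) 2331.429ms=34/7b +274.286ms=4/7b
18) 2605.714ms=38/7b +137.143ms=2/7b
19) 2742.857ms=40/7b +137.143ms=2/7b
Σ=6b of 6 (125bpm 2/4) — PASS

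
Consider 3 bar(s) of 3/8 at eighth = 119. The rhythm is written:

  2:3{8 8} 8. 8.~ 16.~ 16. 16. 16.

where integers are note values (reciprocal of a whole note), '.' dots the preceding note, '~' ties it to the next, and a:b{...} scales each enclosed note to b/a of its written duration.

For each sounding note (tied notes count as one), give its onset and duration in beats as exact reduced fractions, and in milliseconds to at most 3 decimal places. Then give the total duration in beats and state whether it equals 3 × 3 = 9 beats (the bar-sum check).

1) 0.0ms=0b +756.303ms=3/2b
2) 756.303ms=3/2b +756.303ms=3/2b
3) 1512.605ms=3b +756.303ms=3/2b
4) 2268.908ms=9/2b +1512.605ms=3b
5) 3781.513ms=15/2b +378.151ms=3/4b
6) 4159.664ms=33/4b +378.151ms=3/4b
Σ=9b of 9 (119bpm 3/8) — PASS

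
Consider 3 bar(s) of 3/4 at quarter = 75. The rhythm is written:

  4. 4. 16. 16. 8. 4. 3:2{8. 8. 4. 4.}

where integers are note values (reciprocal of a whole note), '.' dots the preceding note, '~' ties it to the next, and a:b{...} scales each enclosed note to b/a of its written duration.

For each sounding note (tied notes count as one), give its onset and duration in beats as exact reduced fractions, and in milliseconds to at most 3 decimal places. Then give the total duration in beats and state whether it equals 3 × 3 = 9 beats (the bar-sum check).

1) 0.0ms=0b +1200.0ms=3/2b
2) 1200.0ms=3/2b +1200.0ms=3/2b
3) 2400.0ms=3b +300.0ms=3/8b
4) 2700.0ms=27/8b +300.0ms=3/8b
5) 3000.0ms=15/4b +600.0ms=3/4b
6) 3600.0ms=9/2b +1200.0ms=3/2b
7) 4800.0ms=6b +400.0ms=1/2b
8) 5200.0ms=13/2b +400.0ms=1/2b
9) 5600.0ms=7b +800.0ms=1b
10) 6400.0ms=8b +800.0ms=1b
Σ=9b of 9 (75bpm 3/4) — PASS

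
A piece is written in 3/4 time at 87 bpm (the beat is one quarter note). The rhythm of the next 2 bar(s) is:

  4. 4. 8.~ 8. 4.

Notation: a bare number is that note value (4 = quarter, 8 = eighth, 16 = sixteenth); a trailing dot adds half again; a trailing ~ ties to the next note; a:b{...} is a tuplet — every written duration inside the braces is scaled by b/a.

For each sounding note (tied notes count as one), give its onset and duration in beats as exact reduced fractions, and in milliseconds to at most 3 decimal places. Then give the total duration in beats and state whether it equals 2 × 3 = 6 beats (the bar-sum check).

1) 0.0ms=0b +1034.483ms=3/2b
2) 1034.483ms=3/2b +1034.483ms=3/2b
3) 2068.966ms=3b +1034.483ms=3/2b
4) 3103.448ms=9/2b +1034.483ms=3/2b
Σ=6b of 6 (87bpm 3/4) — PASS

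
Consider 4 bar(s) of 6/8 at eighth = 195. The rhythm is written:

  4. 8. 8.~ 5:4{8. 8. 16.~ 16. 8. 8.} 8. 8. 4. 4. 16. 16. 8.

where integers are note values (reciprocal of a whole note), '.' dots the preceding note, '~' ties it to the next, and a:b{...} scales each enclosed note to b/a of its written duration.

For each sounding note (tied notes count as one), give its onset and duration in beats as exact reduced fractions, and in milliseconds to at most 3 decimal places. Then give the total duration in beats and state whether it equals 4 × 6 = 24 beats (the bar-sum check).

1) 0.0ms=0b +923.077ms=3b
2) 923.077ms=3b +461.538ms=3/2b
3) 1384.615ms=9/2b +830.769ms=27/10b
4) 2215.385ms=36/5b +369.231ms=6/5b
5) 2584.615ms=42/5b +369.231ms=6/5b
6) 2953.846ms=48/5b +369.231ms=6/5b
7) 3323.077ms=54/5b +369.231ms=6/5b
8) 3692.308ms=12b +461.538ms=3/2b
9) 4153.846ms=27/2b +461.538ms=3/2b
10) 4615.385ms=15b +923.077ms=3b
11) 5538.462ms=18b +923.077ms=3b
12) 6461.538ms=21b +230.769ms=3/4b
13) 6692.308ms=87/4b +230.769ms=3/4b
14) 6923.077ms=45/2b +461.538ms=3/2b
Σ=24b of 24 (195bpm 6/8) — PASS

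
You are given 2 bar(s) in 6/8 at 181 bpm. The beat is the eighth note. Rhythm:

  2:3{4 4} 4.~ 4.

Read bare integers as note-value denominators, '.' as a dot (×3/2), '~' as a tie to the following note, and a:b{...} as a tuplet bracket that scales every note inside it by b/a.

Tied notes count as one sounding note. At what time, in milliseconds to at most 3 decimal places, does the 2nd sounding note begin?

1. 0.0ms @ 0 + 994.475ms (3)
2. 994.475ms @ 3 + 994.475ms (3)
3. 1988.95ms @ 6 + 1988.95ms (6)

note 2 onset = 3b = 994.475ms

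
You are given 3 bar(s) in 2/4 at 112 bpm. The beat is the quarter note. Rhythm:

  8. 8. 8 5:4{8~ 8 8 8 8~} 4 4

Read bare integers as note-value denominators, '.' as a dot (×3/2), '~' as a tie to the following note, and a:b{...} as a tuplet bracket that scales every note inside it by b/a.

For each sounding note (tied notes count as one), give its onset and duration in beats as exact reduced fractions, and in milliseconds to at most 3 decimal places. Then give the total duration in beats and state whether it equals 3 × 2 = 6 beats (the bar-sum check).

1) 0.0ms=0b +401.786ms=3/4b
2) 401.786ms=3/4b +401.786ms=3/4b
3) 803.571ms=3/2b +267.857ms=1/2b
4) 1071.429ms=2b +428.571ms=4/5b
5) 1500.0ms=14/5b +214.286ms=2/5b
6) 1714.286ms=16/5b +214.286ms=2/5b
7) 1928.571ms=18/5b +750.0ms=7/5b
8) 2678.571ms=5b +535.714ms=1b
Σ=6b of 6 (112bpm 2/4) — PASS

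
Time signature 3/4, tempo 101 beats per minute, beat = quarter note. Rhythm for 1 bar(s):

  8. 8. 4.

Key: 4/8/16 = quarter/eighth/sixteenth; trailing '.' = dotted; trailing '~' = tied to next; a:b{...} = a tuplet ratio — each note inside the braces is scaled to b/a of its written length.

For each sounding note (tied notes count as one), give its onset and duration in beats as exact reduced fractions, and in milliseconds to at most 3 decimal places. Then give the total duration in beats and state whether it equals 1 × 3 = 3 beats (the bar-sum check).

1) 0.0ms=0b +445.545ms=3/4b
2) 445.545ms=3/4b +445.545ms=3/4b
3) 891.089ms=3/2b +891.089ms=3/2b
Σ=3b of 3 (101bpm 3/4) — PASS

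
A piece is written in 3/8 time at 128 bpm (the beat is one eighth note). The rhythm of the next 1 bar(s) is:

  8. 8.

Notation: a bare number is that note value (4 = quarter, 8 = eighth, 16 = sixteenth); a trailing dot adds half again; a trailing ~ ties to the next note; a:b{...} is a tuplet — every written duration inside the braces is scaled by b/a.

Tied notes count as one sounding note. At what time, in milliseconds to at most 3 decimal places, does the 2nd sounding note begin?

1. 0.0ms @ 0 + 703.125ms (3/2)
2. 703.125ms @ 3/2 + 703.125ms (3/2)

note 2 onset = 3/2b = 703.125ms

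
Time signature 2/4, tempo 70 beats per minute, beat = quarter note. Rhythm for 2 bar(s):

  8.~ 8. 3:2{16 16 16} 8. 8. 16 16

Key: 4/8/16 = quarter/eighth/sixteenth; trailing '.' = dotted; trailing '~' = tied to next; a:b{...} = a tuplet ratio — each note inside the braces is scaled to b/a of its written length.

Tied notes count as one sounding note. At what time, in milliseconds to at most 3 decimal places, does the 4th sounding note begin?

note 4 onset = 11/6b = 1571.429ms

1. 0.0ms @ 0 + 1285.714ms (3/2)
2. 1285.714ms @ 3/2 + 142.857ms (1/6)
3. 1428.571ms @ 5/3 + 142.857ms (1/6)
4. 1571.429ms @ 11/6 + 142.857ms (1/6)
5. 1714.286ms @ 2 + 642.857ms (3/4)
6. 2357.143ms @ 11/4 + 642.857ms (3/4)
7. 3000.0ms @ 7/2 + 214.286ms (1/4)
8. 3214.286ms @ 15/4 + 214.286ms (1/4)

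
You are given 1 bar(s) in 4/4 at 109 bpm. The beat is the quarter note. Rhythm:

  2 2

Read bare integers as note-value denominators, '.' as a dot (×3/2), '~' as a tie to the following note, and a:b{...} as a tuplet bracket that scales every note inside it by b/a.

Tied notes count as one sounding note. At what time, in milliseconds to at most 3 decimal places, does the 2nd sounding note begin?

note 2 onset = 2b = 1100.917ms

1. 0.0ms @ 0 + 1100.917ms (2)
2. 1100.917ms @ 2 + 1100.917ms (2)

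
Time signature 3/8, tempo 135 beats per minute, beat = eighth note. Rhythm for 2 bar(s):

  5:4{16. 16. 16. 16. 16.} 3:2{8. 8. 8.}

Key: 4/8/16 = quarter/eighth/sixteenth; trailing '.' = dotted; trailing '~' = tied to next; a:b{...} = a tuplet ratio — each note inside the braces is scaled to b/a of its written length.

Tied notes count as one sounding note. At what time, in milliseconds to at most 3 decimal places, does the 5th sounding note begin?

1. 0.0ms @ 0 + 266.667ms (3/5)
2. 266.667ms @ 3/5 + 266.667ms (3/5)
3. 533.333ms @ 6/5 + 266.667ms (3/5)
4. 800.0ms @ 9/5 + 266.667ms (3/5)
5. 1066.667ms @ 12/5 + 266.667ms (3/5)
6. 1333.333ms @ 3 + 444.444ms (1)
7. 1777.778ms @ 4 + 444.444ms (1)
8. 2222.222ms @ 5 + 444.444ms (1)

note 5 onset = 12/5b = 1066.667ms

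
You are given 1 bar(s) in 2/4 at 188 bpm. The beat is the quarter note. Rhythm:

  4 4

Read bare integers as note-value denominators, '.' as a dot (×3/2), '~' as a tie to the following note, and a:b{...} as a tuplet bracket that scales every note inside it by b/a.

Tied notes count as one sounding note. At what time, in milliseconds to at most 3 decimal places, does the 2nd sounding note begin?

note 2 onset = 1b = 319.149ms

1. 0.0ms @ 0 + 319.149ms (1)
2. 319.149ms @ 1 + 319.149ms (1)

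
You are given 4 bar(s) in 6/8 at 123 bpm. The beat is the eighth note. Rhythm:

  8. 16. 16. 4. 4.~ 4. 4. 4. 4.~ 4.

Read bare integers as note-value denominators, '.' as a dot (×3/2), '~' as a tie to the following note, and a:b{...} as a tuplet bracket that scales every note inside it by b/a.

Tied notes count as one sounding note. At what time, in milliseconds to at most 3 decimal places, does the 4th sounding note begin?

1. 0.0ms @ 0 + 731.707ms (3/2)
2. 731.707ms @ 3/2 + 365.854ms (3/4)
3. 1097.561ms @ 9/4 + 365.854ms (3/4)
4. 1463.415ms @ 3 + 1463.415ms (3)
5. 2926.829ms @ 6 + 2926.829ms (6)
6. 5853.659ms @ 12 + 1463.415ms (3)
7. 7317.073ms @ 15 + 1463.415ms (3)
8. 8780.488ms @ 18 + 2926.829ms (6)

note 4 onset = 3b = 1463.415ms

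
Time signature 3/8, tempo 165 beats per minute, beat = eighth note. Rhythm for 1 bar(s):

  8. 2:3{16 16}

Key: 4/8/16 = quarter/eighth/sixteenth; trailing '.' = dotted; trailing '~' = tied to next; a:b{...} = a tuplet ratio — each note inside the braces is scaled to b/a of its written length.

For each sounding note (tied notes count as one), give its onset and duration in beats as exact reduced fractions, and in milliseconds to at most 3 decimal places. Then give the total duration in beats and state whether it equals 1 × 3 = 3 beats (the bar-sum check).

1) 0.0ms=0b +545.455ms=3/2b
2) 545.455ms=3/2b +272.727ms=3/4b
3) 818.182ms=9/4b +272.727ms=3/4b
Σ=3b of 3 (165bpm 3/8) — PASS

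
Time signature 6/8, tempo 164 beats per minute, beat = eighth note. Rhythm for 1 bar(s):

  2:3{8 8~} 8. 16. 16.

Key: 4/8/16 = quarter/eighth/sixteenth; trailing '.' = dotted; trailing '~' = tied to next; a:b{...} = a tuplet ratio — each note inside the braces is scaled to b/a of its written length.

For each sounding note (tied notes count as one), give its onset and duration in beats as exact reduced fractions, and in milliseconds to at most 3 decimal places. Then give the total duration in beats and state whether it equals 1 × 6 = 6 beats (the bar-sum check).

1) 0.0ms=0b +548.78ms=3/2b
2) 548.78ms=3/2b +1097.561ms=3b
3) 1646.341ms=9/2b +274.39ms=3/4b
4) 1920.732ms=21/4b +274.39ms=3/4b
Σ=6b of 6 (164bpm 6/8) — PASS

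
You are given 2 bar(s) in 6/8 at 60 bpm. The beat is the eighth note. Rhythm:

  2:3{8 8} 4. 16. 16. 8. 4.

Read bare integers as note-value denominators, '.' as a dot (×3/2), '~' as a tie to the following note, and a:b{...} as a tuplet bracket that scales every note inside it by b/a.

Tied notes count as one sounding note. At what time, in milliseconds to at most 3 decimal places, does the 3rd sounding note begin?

note 3 onset = 3b = 3000.0ms

1. 0.0ms @ 0 + 1500.0ms (3/2)
2. 1500.0ms @ 3/2 + 1500.0ms (3/2)
3. 3000.0ms @ 3 + 3000.0ms (3)
4. 6000.0ms @ 6 + 750.0ms (3/4)
5. 6750.0ms @ 27/4 + 750.0ms (3/4)
6. 7500.0ms @ 15/2 + 1500.0ms (3/2)
7. 9000.0ms @ 9 + 3000.0ms (3)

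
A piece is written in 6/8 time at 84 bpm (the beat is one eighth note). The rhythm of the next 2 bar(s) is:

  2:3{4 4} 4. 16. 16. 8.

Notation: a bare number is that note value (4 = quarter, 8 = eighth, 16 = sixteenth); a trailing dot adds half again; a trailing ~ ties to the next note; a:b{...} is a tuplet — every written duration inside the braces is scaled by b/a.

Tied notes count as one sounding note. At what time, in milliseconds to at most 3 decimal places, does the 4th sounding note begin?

1. 0.0ms @ 0 + 2142.857ms (3)
2. 2142.857ms @ 3 + 2142.857ms (3)
3. 4285.714ms @ 6 + 2142.857ms (3)
4. 6428.571ms @ 9 + 535.714ms (3/4)
5. 6964.286ms @ 39/4 + 535.714ms (3/4)
6. 7500.0ms @ 21/2 + 1071.429ms (3/2)

note 4 onset = 9b = 6428.571ms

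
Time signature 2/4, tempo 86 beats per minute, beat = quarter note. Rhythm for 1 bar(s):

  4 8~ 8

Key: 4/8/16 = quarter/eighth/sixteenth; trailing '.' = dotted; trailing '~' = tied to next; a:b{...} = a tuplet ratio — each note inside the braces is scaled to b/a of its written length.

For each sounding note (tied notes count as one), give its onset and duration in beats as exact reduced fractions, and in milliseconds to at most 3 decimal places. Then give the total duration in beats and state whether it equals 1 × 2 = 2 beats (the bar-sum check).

1) 0.0ms=0b +697.674ms=1b
2) 697.674ms=1b +697.674ms=1b
Σ=2b of 2 (86bpm 2/4) — PASS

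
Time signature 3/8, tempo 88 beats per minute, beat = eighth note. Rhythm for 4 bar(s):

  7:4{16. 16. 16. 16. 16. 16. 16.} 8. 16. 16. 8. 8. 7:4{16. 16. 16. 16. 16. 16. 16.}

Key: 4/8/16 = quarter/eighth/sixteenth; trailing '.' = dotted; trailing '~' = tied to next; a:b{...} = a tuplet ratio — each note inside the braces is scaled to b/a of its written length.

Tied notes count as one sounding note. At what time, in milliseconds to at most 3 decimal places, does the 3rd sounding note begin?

1. 0.0ms @ 0 + 292.208ms (3/7)
2. 292.208ms @ 3/7 + 292.208ms (3/7)
3. 584.416ms @ 6/7 + 292.208ms (3/7)
4. 876.623ms @ 9/7 + 292.208ms (3/7)
5. 1168.831ms @ 12/7 + 292.208ms (3/7)
6. 1461.039ms @ 15/7 + 292.208ms (3/7)
7. 1753.247ms @ 18/7 + 292.208ms (3/7)
8. 2045.455ms @ 3 + 1022.727ms (3/2)
9. 3068.182ms @ 9/2 + 511.364ms (3/4)
10. 3579.545ms @ 21/4 + 511.364ms (3/4)
11. 4090.909ms @ 6 + 1022.727ms (3/2)
12. 5113.636ms @ 15/2 + 1022.727ms (3/2)
13. 6136.364ms @ 9 + 292.208ms (3/7)
14. 6428.571ms @ 66/7 + 292.208ms (3/7)
15. 6720.779ms @ 69/7 + 292.208ms (3/7)
16. 7012.987ms @ 72/7 + 292.208ms (3/7)
17. 7305.195ms @ 75/7 + 292.208ms (3/7)
18. 7597.403ms @ 78/7 + 292.208ms (3/7)
19. 7889.61ms @ 81/7 + 292.208ms (3/7)

note 3 onset = 6/7b = 584.416ms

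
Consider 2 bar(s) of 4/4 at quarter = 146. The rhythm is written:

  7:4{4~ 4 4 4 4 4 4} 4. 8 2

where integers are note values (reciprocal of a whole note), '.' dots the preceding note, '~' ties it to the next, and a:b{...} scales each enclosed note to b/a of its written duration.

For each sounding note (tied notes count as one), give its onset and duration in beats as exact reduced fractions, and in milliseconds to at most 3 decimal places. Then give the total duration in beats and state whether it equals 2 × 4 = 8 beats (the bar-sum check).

1) 0.0ms=0b +469.667ms=8/7b
2) 469.667ms=8/7b +234.834ms=4/7b
3) 704.501ms=12/7b +234.834ms=4/7b
4) 939.335ms=16/7b +234.834ms=4/7b
5) 1174.168ms=20/7b +234.834ms=4/7b
6) 1409.002ms=24/7b +234.834ms=4/7b
7) 1643.836ms=4b +616.438ms=3/2b
8) 2260.274ms=11/2b +205.479ms=1/2b
9) 2465.753ms=6b +821.918ms=2b
Σ=8b of 8 (146bpm 4/4) — PASS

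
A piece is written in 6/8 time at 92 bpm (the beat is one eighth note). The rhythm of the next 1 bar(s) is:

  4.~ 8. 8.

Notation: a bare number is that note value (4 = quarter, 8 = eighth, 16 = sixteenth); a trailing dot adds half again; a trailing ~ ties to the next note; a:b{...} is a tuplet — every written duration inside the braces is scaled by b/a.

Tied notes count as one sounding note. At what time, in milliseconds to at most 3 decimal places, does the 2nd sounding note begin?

note 2 onset = 9/2b = 2934.783ms

1. 0.0ms @ 0 + 2934.783ms (9/2)
2. 2934.783ms @ 9/2 + 978.261ms (3/2)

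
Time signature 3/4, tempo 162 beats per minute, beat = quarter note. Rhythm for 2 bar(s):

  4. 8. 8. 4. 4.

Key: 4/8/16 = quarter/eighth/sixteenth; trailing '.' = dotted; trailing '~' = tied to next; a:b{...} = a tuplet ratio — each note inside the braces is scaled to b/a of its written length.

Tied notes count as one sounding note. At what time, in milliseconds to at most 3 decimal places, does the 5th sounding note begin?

1. 0.0ms @ 0 + 555.556ms (3/2)
2. 555.556ms @ 3/2 + 277.778ms (3/4)
3. 833.333ms @ 9/4 + 277.778ms (3/4)
4. 1111.111ms @ 3 + 555.556ms (3/2)
5. 1666.667ms @ 9/2 + 555.556ms (3/2)

note 5 onset = 9/2b = 1666.667ms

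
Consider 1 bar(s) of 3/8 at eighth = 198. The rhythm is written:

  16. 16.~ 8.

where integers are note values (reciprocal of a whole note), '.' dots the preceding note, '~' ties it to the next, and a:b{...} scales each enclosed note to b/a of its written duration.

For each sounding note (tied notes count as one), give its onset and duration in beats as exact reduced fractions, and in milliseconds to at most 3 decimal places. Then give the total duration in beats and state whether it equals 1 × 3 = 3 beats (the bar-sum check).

1) 0.0ms=0b +227.273ms=3/4b
2) 227.273ms=3/4b +681.818ms=9/4b
Σ=3b of 3 (198bpm 3/8) — PASS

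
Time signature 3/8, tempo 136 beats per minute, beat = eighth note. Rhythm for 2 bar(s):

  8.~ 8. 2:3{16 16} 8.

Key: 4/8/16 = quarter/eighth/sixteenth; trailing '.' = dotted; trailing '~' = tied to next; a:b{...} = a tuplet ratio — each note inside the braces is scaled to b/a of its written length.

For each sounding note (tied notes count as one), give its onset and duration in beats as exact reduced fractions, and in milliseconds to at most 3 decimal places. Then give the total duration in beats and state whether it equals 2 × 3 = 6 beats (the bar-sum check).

1) 0.0ms=0b +1323.529ms=3b
2) 1323.529ms=3b +330.882ms=3/4b
3) 1654.412ms=15/4b +330.882ms=3/4b
4) 1985.294ms=9/2b +661.765ms=3/2b
Σ=6b of 6 (136bpm 3/8) — PASS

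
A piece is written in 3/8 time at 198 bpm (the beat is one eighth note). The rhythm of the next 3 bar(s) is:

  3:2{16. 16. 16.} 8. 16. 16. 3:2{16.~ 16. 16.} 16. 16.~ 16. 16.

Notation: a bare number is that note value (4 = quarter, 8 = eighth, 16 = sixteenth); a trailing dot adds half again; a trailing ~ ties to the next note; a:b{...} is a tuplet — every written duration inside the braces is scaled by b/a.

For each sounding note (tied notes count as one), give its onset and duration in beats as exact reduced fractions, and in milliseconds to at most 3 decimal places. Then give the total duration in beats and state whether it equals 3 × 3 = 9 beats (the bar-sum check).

1) 0.0ms=0b +151.515ms=1/2b
2) 151.515ms=1/2b +151.515ms=1/2b
3) 303.03ms=1b +151.515ms=1/2b
4) 454.545ms=3/2b +454.545ms=3/2b
5) 909.091ms=3b +227.273ms=3/4b
6) 1136.364ms=15/4b +227.273ms=3/4b
7) 1363.636ms=9/2b +303.03ms=1b
8) 1666.667ms=11/2b +151.515ms=1/2b
9) 1818.182ms=6b +227.273ms=3/4b
10) 2045.455ms=27/4b +454.545ms=3/2b
11) 2500.0ms=33/4b +227.273ms=3/4b
Σ=9b of 9 (198bpm 3/8) — PASS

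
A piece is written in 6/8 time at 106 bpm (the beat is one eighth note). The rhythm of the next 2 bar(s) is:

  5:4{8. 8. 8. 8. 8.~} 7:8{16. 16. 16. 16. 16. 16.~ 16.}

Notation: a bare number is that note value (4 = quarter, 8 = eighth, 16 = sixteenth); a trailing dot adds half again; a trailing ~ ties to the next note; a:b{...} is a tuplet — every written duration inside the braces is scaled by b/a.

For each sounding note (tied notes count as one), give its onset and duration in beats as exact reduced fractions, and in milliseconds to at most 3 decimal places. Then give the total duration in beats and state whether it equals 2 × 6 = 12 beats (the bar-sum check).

1) 0.0ms=0b +679.245ms=6/5b
2) 679.245ms=6/5b +679.245ms=6/5b
3) 1358.491ms=12/5b +679.245ms=6/5b
4) 2037.736ms=18/5b +679.245ms=6/5b
5) 2716.981ms=24/5b +1164.42ms=72/35b
6) 3881.402ms=48/7b +485.175ms=6/7b
7) 4366.577ms=54/7b +485.175ms=6/7b
8) 4851.752ms=60/7b +485.175ms=6/7b
9) 5336.927ms=66/7b +485.175ms=6/7b
10) 5822.102ms=72/7b +970.35ms=12/7b
Σ=12b of 12 (106bpm 6/8) — PASS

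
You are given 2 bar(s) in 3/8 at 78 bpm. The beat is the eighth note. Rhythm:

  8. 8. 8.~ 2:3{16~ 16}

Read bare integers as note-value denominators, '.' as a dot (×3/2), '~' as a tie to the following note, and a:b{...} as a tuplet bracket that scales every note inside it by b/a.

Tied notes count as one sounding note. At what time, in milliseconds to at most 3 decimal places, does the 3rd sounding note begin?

note 3 onset = 3b = 2307.692ms

1. 0.0ms @ 0 + 1153.846ms (3/2)
2. 1153.846ms @ 3/2 + 1153.846ms (3/2)
3. 2307.692ms @ 3 + 2307.692ms (3)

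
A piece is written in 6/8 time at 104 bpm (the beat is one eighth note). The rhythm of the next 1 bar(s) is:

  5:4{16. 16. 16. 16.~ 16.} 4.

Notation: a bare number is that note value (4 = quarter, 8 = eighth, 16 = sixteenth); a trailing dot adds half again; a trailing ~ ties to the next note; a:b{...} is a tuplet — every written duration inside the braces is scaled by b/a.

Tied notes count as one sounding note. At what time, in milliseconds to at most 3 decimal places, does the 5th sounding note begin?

1. 0.0ms @ 0 + 346.154ms (3/5)
2. 346.154ms @ 3/5 + 346.154ms (3/5)
3. 692.308ms @ 6/5 + 346.154ms (3/5)
4. 1038.462ms @ 9/5 + 692.308ms (6/5)
5. 1730.769ms @ 3 + 1730.769ms (3)

note 5 onset = 3b = 1730.769ms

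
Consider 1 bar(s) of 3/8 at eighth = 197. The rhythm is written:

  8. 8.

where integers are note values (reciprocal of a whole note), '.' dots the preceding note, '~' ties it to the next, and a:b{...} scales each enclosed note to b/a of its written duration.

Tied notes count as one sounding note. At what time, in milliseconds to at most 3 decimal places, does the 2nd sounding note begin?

1. 0.0ms @ 0 + 456.853ms (3/2)
2. 456.853ms @ 3/2 + 456.853ms (3/2)

note 2 onset = 3/2b = 456.853ms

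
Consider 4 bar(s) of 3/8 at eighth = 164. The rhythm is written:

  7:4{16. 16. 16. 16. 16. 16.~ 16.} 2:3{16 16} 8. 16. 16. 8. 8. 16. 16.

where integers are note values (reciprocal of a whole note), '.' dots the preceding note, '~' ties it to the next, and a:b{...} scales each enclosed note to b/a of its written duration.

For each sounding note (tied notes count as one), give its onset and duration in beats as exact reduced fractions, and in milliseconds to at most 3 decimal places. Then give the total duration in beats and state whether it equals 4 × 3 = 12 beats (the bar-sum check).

1) 0.0ms=0b +156.794ms=3/7b
2) 156.794ms=3/7b +156.794ms=3/7b
3) 313.589ms=6/7b +156.794ms=3/7b
4) 470.383ms=9/7b +156.794ms=3/7b
5) 627.178ms=12/7b +156.794ms=3/7b
6) 783.972ms=15/7b +313.589ms=6/7b
7) 1097.561ms=3b +274.39ms=3/4b
8) 1371.951ms=15/4b +274.39ms=3/4b
9) 1646.341ms=9/2b +548.78ms=3/2b
10) 2195.122ms=6b +274.39ms=3/4b
11) 2469.512ms=27/4b +274.39ms=3/4b
12) 2743.902ms=15/2b +548.78ms=3/2b
13) 3292.683ms=9b +548.78ms=3/2b
14) 3841.463ms=21/2b +274.39ms=3/4b
15) 4115.854ms=45/4b +274.39ms=3/4b
Σ=12b of 12 (164bpm 3/8) — PASS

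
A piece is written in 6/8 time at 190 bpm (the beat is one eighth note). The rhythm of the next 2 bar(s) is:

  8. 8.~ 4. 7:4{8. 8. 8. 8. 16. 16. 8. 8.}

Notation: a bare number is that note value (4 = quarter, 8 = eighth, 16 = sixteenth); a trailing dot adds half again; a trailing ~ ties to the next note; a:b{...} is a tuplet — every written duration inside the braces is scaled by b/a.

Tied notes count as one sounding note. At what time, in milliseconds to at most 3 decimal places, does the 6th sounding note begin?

1. 0.0ms @ 0 + 473.684ms (3/2)
2. 473.684ms @ 3/2 + 1421.053ms (9/2)
3. 1894.737ms @ 6 + 270.677ms (6/7)
4. 2165.414ms @ 48/7 + 270.677ms (6/7)
5. 2436.09ms @ 54/7 + 270.677ms (6/7)
6. 2706.767ms @ 60/7 + 270.677ms (6/7)
7. 2977.444ms @ 66/7 + 135.338ms (3/7)
8. 3112.782ms @ 69/7 + 135.338ms (3/7)
9. 3248.12ms @ 72/7 + 270.677ms (6/7)
10. 3518.797ms @ 78/7 + 270.677ms (6/7)

note 6 onset = 60/7b = 2706.767ms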